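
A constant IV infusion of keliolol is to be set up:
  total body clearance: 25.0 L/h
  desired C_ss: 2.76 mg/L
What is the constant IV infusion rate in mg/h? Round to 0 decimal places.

69 mg/h

At steady state, infusion rate R₀ = Css × CL = 2.76 × 25.00 = 69.00 mg/h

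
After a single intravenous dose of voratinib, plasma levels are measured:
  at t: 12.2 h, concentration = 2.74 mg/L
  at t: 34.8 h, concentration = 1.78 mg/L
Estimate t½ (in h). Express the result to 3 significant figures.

k = ln(C₁/C₂) / (t₂ − t₁) = ln(2.74/1.78) / (34.8 − 12.2)
  = 0.4313 / 22.60 = 0.01908 h⁻¹
t½ = ln2 / k = 0.693147 / 0.01908 = 36.33 h

36.3 h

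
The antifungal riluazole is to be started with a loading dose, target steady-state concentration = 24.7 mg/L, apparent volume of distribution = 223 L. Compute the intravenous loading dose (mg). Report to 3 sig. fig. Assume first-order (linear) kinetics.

LD = Css × Vd = 24.7 × 223 = 5508 mg

5510 mg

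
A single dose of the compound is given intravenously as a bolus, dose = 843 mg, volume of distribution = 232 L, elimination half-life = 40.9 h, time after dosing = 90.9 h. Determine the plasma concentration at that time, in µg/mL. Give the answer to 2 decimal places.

C₀ = Dose / Vd = 843.0 / 232 = 3.634 mg/L
k = ln2 / t½ = 0.693147 / 40.9 = 0.01695 h⁻¹
C = C₀ · e^(−k·t) = 3.634 × e^(−0.01695 × 90.9)
  = 3.634 × 0.2142 = 0.7784 mg/L
(0.7784 mg/L = 0.7784 µg/mL)

0.78 µg/mL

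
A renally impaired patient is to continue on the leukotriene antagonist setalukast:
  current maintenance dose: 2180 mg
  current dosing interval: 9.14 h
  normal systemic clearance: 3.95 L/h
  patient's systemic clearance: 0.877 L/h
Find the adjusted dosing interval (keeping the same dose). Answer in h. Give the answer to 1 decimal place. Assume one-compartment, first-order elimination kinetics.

To keep the same average steady-state level, dosing rate must scale with clearance.
CL ratio = 0.877 / 3.95 = 0.2220
New interval (same dose) = 9.14 / 0.2220 = 41.17 h

41.2 h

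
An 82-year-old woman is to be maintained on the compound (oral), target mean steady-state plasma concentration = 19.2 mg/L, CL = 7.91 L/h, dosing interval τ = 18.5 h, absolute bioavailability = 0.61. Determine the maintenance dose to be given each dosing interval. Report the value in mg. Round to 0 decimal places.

At steady state, F × (Dose/τ) = Css × CL.
Dose = Css × CL × τ / F = 19.2 × 7.910 × 18.5 / 0.61 = 4606 mg

4606 mg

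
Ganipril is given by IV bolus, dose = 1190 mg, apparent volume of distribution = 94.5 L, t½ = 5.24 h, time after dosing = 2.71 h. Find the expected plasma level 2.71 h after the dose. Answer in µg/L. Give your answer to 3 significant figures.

C₀ = Dose / Vd = 1190 / 94.5 = 12.59 mg/L
k = ln2 / t½ = 0.693147 / 5.24 = 0.1323 h⁻¹
C = C₀ · e^(−k·t) = 12.59 × e^(−0.1323 × 2.71)
  = 12.59 × 0.6987 = 8.797 mg/L
Convert: 8.797 mg/L × 1000 = 8797 µg/L

8800 µg/L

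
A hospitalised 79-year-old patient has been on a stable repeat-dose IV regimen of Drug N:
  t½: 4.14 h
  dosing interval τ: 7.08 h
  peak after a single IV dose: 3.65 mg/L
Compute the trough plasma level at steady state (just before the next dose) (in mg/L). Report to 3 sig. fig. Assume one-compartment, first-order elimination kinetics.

1.61 mg/L

k = ln2 / t½ = 0.693147 / 4.14 = 0.1674 h⁻¹
e^(−kτ) = e^(−0.1674 × 7.08) = 0.3057
Accumulation ratio R = 1 / (1 − e^(−kτ)) = 1 / (1 − 0.3057) = 1.440
Steady-state trough = C₀ × R × e^(−kτ) = 3.65 × 1.440 × 0.3057 = 1.607 mg/L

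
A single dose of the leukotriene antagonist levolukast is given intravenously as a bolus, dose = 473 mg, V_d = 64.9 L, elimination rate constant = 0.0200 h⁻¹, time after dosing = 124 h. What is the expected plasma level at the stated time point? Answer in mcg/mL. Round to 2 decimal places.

C₀ = Dose / Vd = 473.0 / 64.9 = 7.288 mg/L
C = C₀ · e^(−k·t) = 7.288 × e^(−0.02000 × 124)
  = 7.288 × 0.08374 = 0.6103 mg/L
(0.6103 mg/L = 0.6103 mcg/mL)

0.61 mcg/mL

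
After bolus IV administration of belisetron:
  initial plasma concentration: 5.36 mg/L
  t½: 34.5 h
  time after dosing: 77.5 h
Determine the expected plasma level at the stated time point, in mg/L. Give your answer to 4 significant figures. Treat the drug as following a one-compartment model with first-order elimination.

k = ln2 / t½ = 0.693147 / 34.5 = 0.02009 h⁻¹
C = C₀ · e^(−k·t) = 5.360 × e^(−0.02009 × 77.5)
  = 5.360 × 0.2108 = 1.130 mg/L

1.130 mg/L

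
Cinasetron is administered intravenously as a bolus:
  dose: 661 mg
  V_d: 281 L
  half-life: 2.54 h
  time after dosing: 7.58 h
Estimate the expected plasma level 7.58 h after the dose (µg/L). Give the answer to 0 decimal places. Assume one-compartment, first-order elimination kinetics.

C₀ = Dose / Vd = 661.0 / 281 = 2.352 mg/L
k = ln2 / t½ = 0.693147 / 2.54 = 0.2729 h⁻¹
C = C₀ · e^(−k·t) = 2.352 × e^(−0.2729 × 7.58)
  = 2.352 × 0.1264 = 0.2973 mg/L
Convert: 0.2973 mg/L × 1000 = 297.3 µg/L

297 µg/L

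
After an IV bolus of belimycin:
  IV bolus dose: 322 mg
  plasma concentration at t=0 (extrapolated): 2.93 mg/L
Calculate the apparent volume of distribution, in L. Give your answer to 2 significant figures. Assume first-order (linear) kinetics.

Vd = Dose / C₀ = 322.0 / 2.93 = 109.9 L

110 L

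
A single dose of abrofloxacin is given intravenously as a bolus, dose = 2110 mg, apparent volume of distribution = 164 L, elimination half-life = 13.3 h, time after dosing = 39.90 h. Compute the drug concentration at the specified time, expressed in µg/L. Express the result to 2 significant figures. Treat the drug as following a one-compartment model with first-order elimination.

C₀ = Dose / Vd = 2110 / 164 = 12.87 mg/L
k = ln2 / t½ = 0.693147 / 13.3 = 0.05212 h⁻¹
t / t½ = 39.90 / 13.3 = 3 half-lives
C = C₀ × (1/2)^3 = 12.87 × 0.1250 = 1.609 mg/L
Convert: 1.609 mg/L × 1000 = 1609 µg/L

1600 µg/L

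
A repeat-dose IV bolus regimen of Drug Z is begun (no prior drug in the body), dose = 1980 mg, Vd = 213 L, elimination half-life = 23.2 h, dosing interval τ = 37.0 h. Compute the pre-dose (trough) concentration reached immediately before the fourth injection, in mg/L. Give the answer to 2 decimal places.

C₀ per dose = Dose / Vd = 1980 / 213 = 9.296 mg/L
k = ln2 / t½ = 0.693147 / 23.2 = 0.02988 h⁻¹
Fraction remaining after one interval: r = e^(−kτ) = e^(−0.02988 × 37.0) = 0.3310
Before dose 4, 3 doses have been given (aged 1τ, 2τ, 3τ).
C_trough = C₀ × (r + r² + … + r^3) = C₀ × r(1−r^3)/(1−r)
        = 9.296 × 0.3310 × (1 − 0.03626) / (1 − 0.3310) = 4.433 mg/L

4.43 mg/L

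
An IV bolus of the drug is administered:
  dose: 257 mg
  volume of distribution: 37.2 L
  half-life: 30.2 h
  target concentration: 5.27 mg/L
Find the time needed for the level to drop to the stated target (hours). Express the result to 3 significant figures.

C₀ = Dose / Vd = 257.0 / 37.2 = 6.909 mg/L
k = ln2 / t½ = 0.693147 / 30.2 = 0.02295 h⁻¹
t = ln(C₀ / C) / k = ln(6.909 / 5.27) / 0.02295
  = ln(1.311) / 0.02295 = 0.2708 / 0.02295 = 11.80 h

11.8 h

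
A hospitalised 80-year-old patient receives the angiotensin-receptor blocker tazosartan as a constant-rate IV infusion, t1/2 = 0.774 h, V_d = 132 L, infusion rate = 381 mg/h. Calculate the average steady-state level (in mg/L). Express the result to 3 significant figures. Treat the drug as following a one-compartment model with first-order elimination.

k = ln2 / t½ = 0.693147 / 0.774 = 0.8955 h⁻¹
CL = k × Vd = 0.8955 × 132 = 118.2 L/h
At steady state Css = R₀ / CL = 381 / 118.2 = 3.223 mg/L

3.22 mg/L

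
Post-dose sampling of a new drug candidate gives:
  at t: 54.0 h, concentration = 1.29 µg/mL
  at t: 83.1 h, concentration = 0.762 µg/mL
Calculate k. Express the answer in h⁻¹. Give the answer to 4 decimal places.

0.0181 h⁻¹

k = ln(C₁/C₂) / (t₂ − t₁) = ln(1.29/0.762) / (83.1 − 54.0)
  = 0.5265 / 29.10 = 0.01809 h⁻¹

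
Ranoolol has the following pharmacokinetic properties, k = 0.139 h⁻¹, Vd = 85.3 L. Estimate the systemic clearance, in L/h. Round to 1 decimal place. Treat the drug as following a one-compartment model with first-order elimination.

CL = k × Vd = 0.139 × 85.3 = 11.86 L/h

11.9 L/h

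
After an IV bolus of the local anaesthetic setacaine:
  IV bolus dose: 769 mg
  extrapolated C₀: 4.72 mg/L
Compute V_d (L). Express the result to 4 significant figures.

Vd = Dose / C₀ = 769.0 / 4.72 = 162.9 L

162.9 L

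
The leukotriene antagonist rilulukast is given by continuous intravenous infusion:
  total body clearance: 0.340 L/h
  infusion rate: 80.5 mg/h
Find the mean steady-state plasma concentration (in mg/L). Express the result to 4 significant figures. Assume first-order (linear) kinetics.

At steady state Css = R₀ / CL = 80.5 / 0.3400 = 236.8 mg/L

236.8 mg/L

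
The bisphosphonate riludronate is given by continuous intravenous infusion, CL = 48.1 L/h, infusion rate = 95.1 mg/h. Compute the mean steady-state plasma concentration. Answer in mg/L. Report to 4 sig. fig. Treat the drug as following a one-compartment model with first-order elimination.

1.977 mg/L

At steady state Css = R₀ / CL = 95.1 / 48.10 = 1.977 mg/L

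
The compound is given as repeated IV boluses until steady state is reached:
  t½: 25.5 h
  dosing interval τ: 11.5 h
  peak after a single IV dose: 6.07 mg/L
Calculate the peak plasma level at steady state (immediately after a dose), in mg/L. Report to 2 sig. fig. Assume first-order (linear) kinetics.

k = ln2 / t½ = 0.693147 / 25.5 = 0.02718 h⁻¹
e^(−kτ) = e^(−0.02718 × 11.5) = 0.7316
Accumulation ratio R = 1 / (1 − e^(−kτ)) = 1 / (1 − 0.7316) = 3.726
Steady-state peak = C₀ × R = 6.07 × 3.726 = 22.62 mg/L

23 mg/L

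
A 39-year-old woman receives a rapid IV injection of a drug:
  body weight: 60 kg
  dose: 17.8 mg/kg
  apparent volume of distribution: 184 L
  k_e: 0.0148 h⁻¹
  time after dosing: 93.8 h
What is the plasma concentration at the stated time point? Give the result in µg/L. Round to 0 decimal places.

1448 µg/L

Total dose = 17.8 × 60 = 1068 mg
C₀ = Dose / Vd = 1068 / 184 = 5.804 mg/L
C = C₀ · e^(−k·t) = 5.804 × e^(−0.01480 × 93.8)
  = 5.804 × 0.2495 = 1.448 mg/L
Convert: 1.448 mg/L × 1000 = 1448 µg/L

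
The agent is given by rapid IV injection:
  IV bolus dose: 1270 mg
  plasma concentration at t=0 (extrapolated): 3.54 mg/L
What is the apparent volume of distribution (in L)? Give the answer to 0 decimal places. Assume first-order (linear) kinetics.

359 L

Vd = Dose / C₀ = 1270 / 3.54 = 358.8 L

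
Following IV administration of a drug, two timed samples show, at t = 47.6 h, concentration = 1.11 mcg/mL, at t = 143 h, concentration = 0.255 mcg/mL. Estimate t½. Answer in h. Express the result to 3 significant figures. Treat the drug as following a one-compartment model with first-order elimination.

k = ln(C₁/C₂) / (t₂ − t₁) = ln(1.11/0.255) / (143 − 47.6)
  = 1.471 / 95.40 = 0.01542 h⁻¹
t½ = ln2 / k = 0.693147 / 0.01542 = 44.95 h

45.0 h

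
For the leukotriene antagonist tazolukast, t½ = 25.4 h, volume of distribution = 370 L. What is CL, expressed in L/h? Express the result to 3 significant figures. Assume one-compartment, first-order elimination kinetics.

k = ln2 / t½ = 0.693147 / 25.4 = 0.02729 h⁻¹
CL = k × Vd = 0.02729 × 370 = 10.10 L/h

10.1 L/h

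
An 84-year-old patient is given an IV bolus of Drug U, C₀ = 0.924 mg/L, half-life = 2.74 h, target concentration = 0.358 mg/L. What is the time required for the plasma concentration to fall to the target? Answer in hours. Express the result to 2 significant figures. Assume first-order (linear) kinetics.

k = ln2 / t½ = 0.693147 / 2.74 = 0.2530 h⁻¹
t = ln(C₀ / C) / k = ln(0.9240 / 0.358) / 0.2530
  = ln(2.581) / 0.2530 = 0.9482 / 0.2530 = 3.748 h

3.7 h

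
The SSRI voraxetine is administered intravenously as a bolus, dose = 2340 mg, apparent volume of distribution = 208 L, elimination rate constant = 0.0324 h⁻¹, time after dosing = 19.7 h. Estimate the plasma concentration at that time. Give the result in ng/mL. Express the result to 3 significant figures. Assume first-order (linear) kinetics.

C₀ = Dose / Vd = 2340 / 208 = 11.25 mg/L
C = C₀ · e^(−k·t) = 11.25 × e^(−0.03240 × 19.7)
  = 11.25 × 0.5282 = 5.942 mg/L
Convert: 5.942 mg/L × 1000 = 5942 ng/mL

5940 ng/mL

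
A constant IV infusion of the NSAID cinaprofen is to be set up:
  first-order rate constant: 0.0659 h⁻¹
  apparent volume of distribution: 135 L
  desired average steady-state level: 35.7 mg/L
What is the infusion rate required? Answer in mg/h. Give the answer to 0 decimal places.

CL = k × Vd = 0.06590 × 135 = 8.897 L/h
At steady state, infusion rate R₀ = Css × CL = 35.7 × 8.897 = 317.6 mg/h

318 mg/h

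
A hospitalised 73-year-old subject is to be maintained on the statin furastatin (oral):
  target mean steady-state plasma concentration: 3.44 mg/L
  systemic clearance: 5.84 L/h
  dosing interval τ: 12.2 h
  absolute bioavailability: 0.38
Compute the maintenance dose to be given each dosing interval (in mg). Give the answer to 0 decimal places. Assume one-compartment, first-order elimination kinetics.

645 mg

At steady state, F × (Dose/τ) = Css × CL.
Dose = Css × CL × τ / F = 3.44 × 5.840 × 12.2 / 0.38 = 645.0 mg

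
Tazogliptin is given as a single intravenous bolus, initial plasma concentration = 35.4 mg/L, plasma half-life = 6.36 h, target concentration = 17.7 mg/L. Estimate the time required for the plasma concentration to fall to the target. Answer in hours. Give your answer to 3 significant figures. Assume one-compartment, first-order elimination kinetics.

6.36 h

k = ln2 / t½ = 0.693147 / 6.36 = 0.1090 h⁻¹
t = ln(C₀ / C) / k = ln(35.40 / 17.7) / 0.1090
  = ln(2.000) / 0.1090 = 0.6931 / 0.1090 = 6.359 h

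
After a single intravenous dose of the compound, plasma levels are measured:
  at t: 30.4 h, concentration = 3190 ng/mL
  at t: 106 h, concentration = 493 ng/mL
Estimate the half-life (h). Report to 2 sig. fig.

28 h

k = ln(C₁/C₂) / (t₂ − t₁) = ln(3190/493) / (106 − 30.4)
  = 1.867 / 75.60 = 0.02470 h⁻¹
t½ = ln2 / k = 0.693147 / 0.02470 = 28.06 h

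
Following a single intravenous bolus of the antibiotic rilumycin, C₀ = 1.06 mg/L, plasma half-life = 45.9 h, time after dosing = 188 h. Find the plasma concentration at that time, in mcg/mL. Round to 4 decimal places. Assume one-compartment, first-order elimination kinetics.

0.0620 mcg/mL

k = ln2 / t½ = 0.693147 / 45.9 = 0.01510 h⁻¹
C = C₀ · e^(−k·t) = 1.060 × e^(−0.01510 × 188)
  = 1.060 × 0.05850 = 0.06201 mg/L
(0.06201 mg/L = 0.06201 mcg/mL)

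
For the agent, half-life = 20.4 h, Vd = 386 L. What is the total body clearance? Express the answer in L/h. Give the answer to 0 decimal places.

k = ln2 / t½ = 0.693147 / 20.4 = 0.03398 h⁻¹
CL = k × Vd = 0.03398 × 386 = 13.12 L/h

13 L/h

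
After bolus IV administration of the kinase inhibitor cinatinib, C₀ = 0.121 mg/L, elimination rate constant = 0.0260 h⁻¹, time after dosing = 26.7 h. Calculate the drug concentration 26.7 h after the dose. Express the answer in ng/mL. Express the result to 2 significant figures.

C = C₀ · e^(−k·t) = 0.1210 × e^(−0.02600 × 26.7)
  = 0.1210 × 0.4995 = 0.06044 mg/L
Convert: 0.06044 mg/L × 1000 = 60.44 ng/mL

60 ng/mL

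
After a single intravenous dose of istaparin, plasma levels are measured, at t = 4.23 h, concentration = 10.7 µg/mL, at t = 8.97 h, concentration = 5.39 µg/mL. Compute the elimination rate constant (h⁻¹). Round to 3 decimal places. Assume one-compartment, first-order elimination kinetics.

k = ln(C₁/C₂) / (t₂ − t₁) = ln(10.7/5.39) / (8.97 − 4.23)
  = 0.6857 / 4.740 = 0.1447 h⁻¹

0.145 h⁻¹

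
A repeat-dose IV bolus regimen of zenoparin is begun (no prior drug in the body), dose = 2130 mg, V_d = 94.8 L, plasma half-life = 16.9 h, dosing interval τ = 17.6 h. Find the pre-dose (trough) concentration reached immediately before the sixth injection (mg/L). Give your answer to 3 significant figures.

20.7 mg/L

C₀ per dose = Dose / Vd = 2130 / 94.8 = 22.47 mg/L
k = ln2 / t½ = 0.693147 / 16.9 = 0.04101 h⁻¹
Fraction remaining after one interval: r = e^(−kτ) = e^(−0.04101 × 17.6) = 0.4859
Before dose 6, 5 doses have been given (aged 1τ, 2τ, 3τ, 4τ, 5τ).
C_trough = C₀ × (r + r² + … + r^5) = C₀ × r(1−r^5)/(1−r)
        = 22.47 × 0.4859 × (1 − 0.02709) / (1 − 0.4859) = 20.66 mg/L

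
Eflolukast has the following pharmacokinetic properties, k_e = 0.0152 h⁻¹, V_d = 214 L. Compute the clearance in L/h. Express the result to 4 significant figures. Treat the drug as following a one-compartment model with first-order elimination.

3.253 L/h

CL = k × Vd = 0.0152 × 214 = 3.253 L/h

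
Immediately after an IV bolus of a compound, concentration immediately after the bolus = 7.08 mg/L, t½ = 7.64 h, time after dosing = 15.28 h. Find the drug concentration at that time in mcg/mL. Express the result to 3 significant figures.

k = ln2 / t½ = 0.693147 / 7.64 = 0.09073 h⁻¹
t / t½ = 15.28 / 7.64 = 2 half-lives
C = C₀ × (1/2)^2 = 7.080 × 0.2500 = 1.770 mg/L
(1.770 mg/L = 1.770 mcg/mL)

1.77 mcg/mL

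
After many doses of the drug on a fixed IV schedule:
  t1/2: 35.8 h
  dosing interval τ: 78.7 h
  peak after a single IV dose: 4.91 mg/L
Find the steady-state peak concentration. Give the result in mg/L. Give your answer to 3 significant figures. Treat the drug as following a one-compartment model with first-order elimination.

6.28 mg/L

k = ln2 / t½ = 0.693147 / 35.8 = 0.01936 h⁻¹
e^(−kτ) = e^(−0.01936 × 78.7) = 0.2179
Accumulation ratio R = 1 / (1 − e^(−kτ)) = 1 / (1 − 0.2179) = 1.279
Steady-state peak = C₀ × R = 4.91 × 1.279 = 6.280 mg/L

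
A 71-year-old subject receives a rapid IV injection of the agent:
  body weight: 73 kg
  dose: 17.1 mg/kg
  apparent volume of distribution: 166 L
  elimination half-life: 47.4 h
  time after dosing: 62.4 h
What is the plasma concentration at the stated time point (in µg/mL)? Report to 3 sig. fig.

Total dose = 17.1 × 73 = 1248 mg
C₀ = Dose / Vd = 1248 / 166 = 7.518 mg/L
k = ln2 / t½ = 0.693147 / 47.4 = 0.01462 h⁻¹
C = C₀ · e^(−k·t) = 7.518 × e^(−0.01462 × 62.4)
  = 7.518 × 0.4016 = 3.019 mg/L
(3.019 mg/L = 3.019 µg/mL)

3.02 µg/mL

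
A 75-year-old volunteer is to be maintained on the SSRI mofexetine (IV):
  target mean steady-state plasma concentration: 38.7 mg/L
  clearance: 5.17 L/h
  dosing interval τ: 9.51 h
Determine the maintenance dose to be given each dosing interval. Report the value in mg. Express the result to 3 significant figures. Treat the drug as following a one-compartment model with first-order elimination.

At steady state, Dose/τ = Css × CL.
Dose = Css × CL × τ = 38.7 × 5.170 × 9.51 = 1903 mg

1900 mg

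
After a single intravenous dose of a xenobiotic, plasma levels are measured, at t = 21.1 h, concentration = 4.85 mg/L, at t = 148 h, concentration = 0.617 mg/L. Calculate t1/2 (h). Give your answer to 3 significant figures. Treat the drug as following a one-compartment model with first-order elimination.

k = ln(C₁/C₂) / (t₂ − t₁) = ln(4.85/0.617) / (148 − 21.1)
  = 2.062 / 126.9 = 0.01625 h⁻¹
t½ = ln2 / k = 0.693147 / 0.01625 = 42.66 h

42.7 h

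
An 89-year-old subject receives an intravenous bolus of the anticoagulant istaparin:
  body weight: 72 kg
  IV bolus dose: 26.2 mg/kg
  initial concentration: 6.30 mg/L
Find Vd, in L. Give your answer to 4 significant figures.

299.4 L

Dose = 26.2 × 72 = 1886 mg
Vd = Dose / C₀ = 1886 / 6.30 = 299.4 L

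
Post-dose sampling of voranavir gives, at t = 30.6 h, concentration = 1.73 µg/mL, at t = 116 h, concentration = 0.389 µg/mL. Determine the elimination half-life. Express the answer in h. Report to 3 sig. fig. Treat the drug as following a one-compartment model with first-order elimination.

39.7 h

k = ln(C₁/C₂) / (t₂ − t₁) = ln(1.73/0.389) / (116 − 30.6)
  = 1.492 / 85.40 = 0.01747 h⁻¹
t½ = ln2 / k = 0.693147 / 0.01747 = 39.68 h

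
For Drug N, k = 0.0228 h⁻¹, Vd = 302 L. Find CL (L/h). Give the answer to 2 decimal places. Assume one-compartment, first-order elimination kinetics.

6.89 L/h

CL = k × Vd = 0.0228 × 302 = 6.886 L/h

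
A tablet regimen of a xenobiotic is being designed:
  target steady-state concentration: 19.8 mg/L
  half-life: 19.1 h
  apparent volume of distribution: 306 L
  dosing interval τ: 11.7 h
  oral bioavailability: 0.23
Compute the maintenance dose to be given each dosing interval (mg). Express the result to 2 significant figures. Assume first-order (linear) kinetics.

k = ln2 / t½ = 0.693147 / 19.1 = 0.03629 h⁻¹
CL = k × Vd = 0.03629 × 306 = 11.10 L/h
At steady state, F × (Dose/τ) = Css × CL.
Dose = Css × CL × τ / F = 19.8 × 11.10 × 11.7 / 0.23 = 11180 mg

11000 mg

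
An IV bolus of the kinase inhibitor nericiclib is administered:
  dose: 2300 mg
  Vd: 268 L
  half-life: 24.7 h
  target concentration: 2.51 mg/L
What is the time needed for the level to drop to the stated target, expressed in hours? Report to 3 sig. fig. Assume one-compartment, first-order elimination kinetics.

C₀ = Dose / Vd = 2300 / 268 = 8.582 mg/L
k = ln2 / t½ = 0.693147 / 24.7 = 0.02806 h⁻¹
t = ln(C₀ / C) / k = ln(8.582 / 2.51) / 0.02806
  = ln(3.419) / 0.02806 = 1.229 / 0.02806 = 43.80 h

43.8 h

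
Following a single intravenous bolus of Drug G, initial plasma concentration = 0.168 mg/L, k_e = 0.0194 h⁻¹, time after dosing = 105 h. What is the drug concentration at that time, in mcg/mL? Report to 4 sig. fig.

0.02191 mcg/mL

C = C₀ · e^(−k·t) = 0.1680 × e^(−0.01940 × 105)
  = 0.1680 × 0.1304 = 0.02191 mg/L
(0.02191 mg/L = 0.02191 mcg/mL)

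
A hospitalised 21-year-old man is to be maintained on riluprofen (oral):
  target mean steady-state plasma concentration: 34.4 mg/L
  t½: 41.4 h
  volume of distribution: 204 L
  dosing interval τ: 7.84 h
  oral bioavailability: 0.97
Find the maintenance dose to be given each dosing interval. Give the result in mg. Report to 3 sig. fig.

950 mg

k = ln2 / t½ = 0.693147 / 41.4 = 0.01674 h⁻¹
CL = k × Vd = 0.01674 × 204 = 3.415 L/h
At steady state, F × (Dose/τ) = Css × CL.
Dose = Css × CL × τ / F = 34.4 × 3.415 × 7.84 / 0.97 = 949.5 mg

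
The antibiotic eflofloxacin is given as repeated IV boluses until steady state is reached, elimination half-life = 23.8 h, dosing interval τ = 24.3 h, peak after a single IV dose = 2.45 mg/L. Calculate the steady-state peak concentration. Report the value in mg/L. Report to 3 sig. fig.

4.83 mg/L

k = ln2 / t½ = 0.693147 / 23.8 = 0.02912 h⁻¹
e^(−kτ) = e^(−0.02912 × 24.3) = 0.4928
Accumulation ratio R = 1 / (1 − e^(−kτ)) = 1 / (1 − 0.4928) = 1.972
Steady-state peak = C₀ × R = 2.45 × 1.972 = 4.831 mg/L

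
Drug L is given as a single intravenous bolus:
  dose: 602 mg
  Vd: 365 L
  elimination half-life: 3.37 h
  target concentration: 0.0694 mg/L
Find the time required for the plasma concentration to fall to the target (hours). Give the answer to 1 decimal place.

C₀ = Dose / Vd = 602.0 / 365 = 1.649 mg/L
k = ln2 / t½ = 0.693147 / 3.37 = 0.2057 h⁻¹
t = ln(C₀ / C) / k = ln(1.649 / 0.0694) / 0.2057
  = ln(23.76) / 0.2057 = 3.168 / 0.2057 = 15.40 h

15.4 h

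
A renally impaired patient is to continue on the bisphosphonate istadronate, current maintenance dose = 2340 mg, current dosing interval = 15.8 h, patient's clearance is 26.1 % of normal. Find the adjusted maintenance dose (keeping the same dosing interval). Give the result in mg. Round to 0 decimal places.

611 mg

To keep the same average steady-state level, dosing rate must scale with clearance.
CL ratio = 26.1 / 100 = 0.2610
New dose (same interval) = 2340 × 0.2610 = 610.7 mg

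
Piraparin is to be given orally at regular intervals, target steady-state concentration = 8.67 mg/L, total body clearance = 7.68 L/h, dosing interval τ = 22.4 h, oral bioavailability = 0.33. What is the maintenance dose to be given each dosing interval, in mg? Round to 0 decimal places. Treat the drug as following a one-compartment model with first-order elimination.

At steady state, F × (Dose/τ) = Css × CL.
Dose = Css × CL × τ / F = 8.67 × 7.680 × 22.4 / 0.33 = 4520 mg

4520 mg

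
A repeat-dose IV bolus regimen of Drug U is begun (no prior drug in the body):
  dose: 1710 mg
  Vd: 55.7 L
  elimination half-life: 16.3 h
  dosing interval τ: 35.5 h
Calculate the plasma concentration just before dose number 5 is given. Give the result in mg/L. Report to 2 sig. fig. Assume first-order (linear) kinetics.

8.7 mg/L

C₀ per dose = Dose / Vd = 1710 / 55.7 = 30.70 mg/L
k = ln2 / t½ = 0.693147 / 16.3 = 0.04252 h⁻¹
Fraction remaining after one interval: r = e^(−kτ) = e^(−0.04252 × 35.5) = 0.2210
Before dose 5, 4 doses have been given (aged 1τ, 2τ, 3τ, 4τ).
C_trough = C₀ × (r + r² + … + r^4) = C₀ × r(1−r^4)/(1−r)
        = 30.70 × 0.2210 × (1 − 0.002385) / (1 − 0.2210) = 8.689 mg/L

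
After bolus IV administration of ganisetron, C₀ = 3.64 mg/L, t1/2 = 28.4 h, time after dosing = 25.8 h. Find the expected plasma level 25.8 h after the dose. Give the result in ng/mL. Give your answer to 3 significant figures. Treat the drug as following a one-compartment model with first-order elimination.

k = ln2 / t½ = 0.693147 / 28.4 = 0.02441 h⁻¹
C = C₀ · e^(−k·t) = 3.640 × e^(−0.02441 × 25.8)
  = 3.640 × 0.5327 = 1.939 mg/L
Convert: 1.939 mg/L × 1000 = 1939 ng/mL

1940 ng/mL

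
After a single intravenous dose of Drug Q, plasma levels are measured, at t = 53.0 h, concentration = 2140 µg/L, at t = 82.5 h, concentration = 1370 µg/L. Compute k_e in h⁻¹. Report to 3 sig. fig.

0.0151 h⁻¹

k = ln(C₁/C₂) / (t₂ − t₁) = ln(2140/1370) / (82.5 − 53.0)
  = 0.4460 / 29.50 = 0.01512 h⁻¹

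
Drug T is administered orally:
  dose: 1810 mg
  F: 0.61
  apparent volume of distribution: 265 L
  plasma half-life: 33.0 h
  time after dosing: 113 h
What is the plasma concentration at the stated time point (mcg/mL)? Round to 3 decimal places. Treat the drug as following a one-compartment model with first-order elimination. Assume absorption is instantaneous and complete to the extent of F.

0.388 mcg/mL

Amount reaching circulation = F × Dose = 0.61 × 1810 = 1104 mg
C₀ = F·Dose / Vd = 1104 / 265 = 4.166 mg/L
k = ln2 / t½ = 0.693147 / 33.0 = 0.02100 h⁻¹
C = C₀ · e^(−k·t) = 4.166 × e^(−0.02100 × 113)
  = 4.166 × 0.09320 = 0.3883 mg/L
(0.3883 mg/L = 0.3883 mcg/mL)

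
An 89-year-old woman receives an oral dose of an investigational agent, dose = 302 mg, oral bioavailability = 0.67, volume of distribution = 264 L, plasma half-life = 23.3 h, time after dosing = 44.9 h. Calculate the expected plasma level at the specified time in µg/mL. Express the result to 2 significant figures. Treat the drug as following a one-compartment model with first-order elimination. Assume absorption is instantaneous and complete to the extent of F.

0.20 µg/mL

Amount reaching circulation = F × Dose = 0.67 × 302.0 = 202.3 mg
C₀ = F·Dose / Vd = 202.3 / 264 = 0.7663 mg/L
k = ln2 / t½ = 0.693147 / 23.3 = 0.02975 h⁻¹
C = C₀ · e^(−k·t) = 0.7663 × e^(−0.02975 × 44.9)
  = 0.7663 × 0.2630 = 0.2015 mg/L
(0.2015 mg/L = 0.2015 µg/mL)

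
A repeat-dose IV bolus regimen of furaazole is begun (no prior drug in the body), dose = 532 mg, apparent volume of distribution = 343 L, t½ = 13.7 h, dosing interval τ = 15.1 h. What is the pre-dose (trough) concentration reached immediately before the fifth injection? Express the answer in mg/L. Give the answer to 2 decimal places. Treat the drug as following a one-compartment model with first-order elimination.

1.29 mg/L

C₀ per dose = Dose / Vd = 532 / 343 = 1.551 mg/L
k = ln2 / t½ = 0.693147 / 13.7 = 0.05059 h⁻¹
Fraction remaining after one interval: r = e^(−kτ) = e^(−0.05059 × 15.1) = 0.4658
Before dose 5, 4 doses have been given (aged 1τ, 2τ, 3τ, 4τ).
C_trough = C₀ × (r + r² + … + r^4) = C₀ × r(1−r^4)/(1−r)
        = 1.551 × 0.4658 × (1 − 0.04708) / (1 − 0.4658) = 1.289 mg/L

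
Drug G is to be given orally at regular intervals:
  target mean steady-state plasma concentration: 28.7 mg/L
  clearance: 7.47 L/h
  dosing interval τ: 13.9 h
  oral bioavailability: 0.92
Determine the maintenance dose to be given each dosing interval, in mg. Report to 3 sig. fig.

3240 mg

At steady state, F × (Dose/τ) = Css × CL.
Dose = Css × CL × τ / F = 28.7 × 7.470 × 13.9 / 0.92 = 3239 mg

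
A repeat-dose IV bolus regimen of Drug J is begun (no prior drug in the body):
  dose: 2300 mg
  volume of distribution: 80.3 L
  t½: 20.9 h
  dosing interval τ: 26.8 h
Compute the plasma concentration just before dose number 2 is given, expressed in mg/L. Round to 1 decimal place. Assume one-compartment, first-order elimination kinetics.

C₀ per dose = Dose / Vd = 2300 / 80.3 = 28.64 mg/L
k = ln2 / t½ = 0.693147 / 20.9 = 0.03316 h⁻¹
Fraction remaining after one interval: r = e^(−kτ) = e^(−0.03316 × 26.8) = 0.4112
Before dose 2, 1 dose has been given (aged 1τ).
C_trough = C₀ × r = 28.64 × 0.4112 = 11.78 mg/L

11.8 mg/L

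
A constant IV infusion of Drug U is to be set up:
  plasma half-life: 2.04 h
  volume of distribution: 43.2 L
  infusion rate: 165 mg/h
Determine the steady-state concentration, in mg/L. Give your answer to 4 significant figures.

k = ln2 / t½ = 0.693147 / 2.04 = 0.3398 h⁻¹
CL = k × Vd = 0.3398 × 43.2 = 14.68 L/h
At steady state Css = R₀ / CL = 165 / 14.68 = 11.24 mg/L

11.24 mg/L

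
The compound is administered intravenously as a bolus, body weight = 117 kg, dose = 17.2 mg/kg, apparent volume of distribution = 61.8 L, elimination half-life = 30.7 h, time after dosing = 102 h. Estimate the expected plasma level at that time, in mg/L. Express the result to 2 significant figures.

3.3 mg/L

Total dose = 17.2 × 117 = 2012 mg
C₀ = Dose / Vd = 2012 / 61.8 = 32.56 mg/L
k = ln2 / t½ = 0.693147 / 30.7 = 0.02258 h⁻¹
C = C₀ · e^(−k·t) = 32.56 × e^(−0.02258 × 102)
  = 32.56 × 0.09994 = 3.254 mg/L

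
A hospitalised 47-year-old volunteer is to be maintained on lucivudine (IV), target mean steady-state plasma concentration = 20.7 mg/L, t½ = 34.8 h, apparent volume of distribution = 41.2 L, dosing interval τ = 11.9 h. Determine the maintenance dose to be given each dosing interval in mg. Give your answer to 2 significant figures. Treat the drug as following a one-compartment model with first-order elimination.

k = ln2 / t½ = 0.693147 / 34.8 = 0.01992 h⁻¹
CL = k × Vd = 0.01992 × 41.2 = 0.8207 L/h
At steady state, Dose/τ = Css × CL.
Dose = Css × CL × τ = 20.7 × 0.8207 × 11.9 = 202.2 mg

200 mg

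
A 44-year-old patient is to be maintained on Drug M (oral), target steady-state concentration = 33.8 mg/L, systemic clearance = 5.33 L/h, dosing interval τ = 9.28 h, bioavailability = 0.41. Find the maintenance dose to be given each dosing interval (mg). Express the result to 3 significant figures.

4080 mg

At steady state, F × (Dose/τ) = Css × CL.
Dose = Css × CL × τ / F = 33.8 × 5.330 × 9.28 / 0.41 = 4078 mg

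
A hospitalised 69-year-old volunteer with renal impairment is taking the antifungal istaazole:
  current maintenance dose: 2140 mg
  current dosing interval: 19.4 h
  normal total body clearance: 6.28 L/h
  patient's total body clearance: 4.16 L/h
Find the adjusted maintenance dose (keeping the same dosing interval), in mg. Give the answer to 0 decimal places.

To keep the same average steady-state level, dosing rate must scale with clearance.
CL ratio = 4.16 / 6.28 = 0.6624
New dose (same interval) = 2140 × 0.6624 = 1418 mg

1418 mg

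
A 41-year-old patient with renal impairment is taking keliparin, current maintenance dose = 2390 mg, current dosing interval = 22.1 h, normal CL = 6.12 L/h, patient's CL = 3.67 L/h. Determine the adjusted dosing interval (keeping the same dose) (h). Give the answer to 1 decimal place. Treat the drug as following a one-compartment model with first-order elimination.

36.9 h

To keep the same average steady-state level, dosing rate must scale with clearance.
CL ratio = 3.67 / 6.12 = 0.5997
New interval (same dose) = 22.1 / 0.5997 = 36.85 h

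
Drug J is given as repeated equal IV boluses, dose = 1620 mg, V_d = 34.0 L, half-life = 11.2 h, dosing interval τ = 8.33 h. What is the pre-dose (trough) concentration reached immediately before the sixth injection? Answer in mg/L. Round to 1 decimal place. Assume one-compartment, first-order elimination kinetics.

65.3 mg/L

C₀ per dose = Dose / Vd = 1620 / 34.0 = 47.65 mg/L
k = ln2 / t½ = 0.693147 / 11.2 = 0.06189 h⁻¹
Fraction remaining after one interval: r = e^(−kτ) = e^(−0.06189 × 8.33) = 0.5972
Before dose 6, 5 doses have been given (aged 1τ, 2τ, 3τ, 4τ, 5τ).
C_trough = C₀ × (r + r² + … + r^5) = C₀ × r(1−r^5)/(1−r)
        = 47.65 × 0.5972 × (1 − 0.07596) / (1 − 0.5972) = 65.28 mg/L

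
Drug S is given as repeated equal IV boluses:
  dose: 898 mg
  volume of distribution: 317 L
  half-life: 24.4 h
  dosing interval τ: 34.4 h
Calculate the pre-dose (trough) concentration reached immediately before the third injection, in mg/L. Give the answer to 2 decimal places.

C₀ per dose = Dose / Vd = 898 / 317 = 2.833 mg/L
k = ln2 / t½ = 0.693147 / 24.4 = 0.02841 h⁻¹
Fraction remaining after one interval: r = e^(−kτ) = e^(−0.02841 × 34.4) = 0.3763
Before dose 3, 2 doses have been given (aged 1τ, 2τ).
C_trough = C₀ × (r + r²) = 2.833 × (0.3763 + 0.1416) = 1.467 mg/L

1.47 mg/L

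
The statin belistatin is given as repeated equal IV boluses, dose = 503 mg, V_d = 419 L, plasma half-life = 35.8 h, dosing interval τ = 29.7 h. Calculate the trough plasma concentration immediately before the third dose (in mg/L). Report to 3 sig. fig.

C₀ per dose = Dose / Vd = 503 / 419 = 1.200 mg/L
k = ln2 / t½ = 0.693147 / 35.8 = 0.01936 h⁻¹
Fraction remaining after one interval: r = e^(−kτ) = e^(−0.01936 × 29.7) = 0.5627
Before dose 3, 2 doses have been given (aged 1τ, 2τ).
C_trough = C₀ × (r + r²) = 1.200 × (0.5627 + 0.3166) = 1.055 mg/L

1.06 mg/L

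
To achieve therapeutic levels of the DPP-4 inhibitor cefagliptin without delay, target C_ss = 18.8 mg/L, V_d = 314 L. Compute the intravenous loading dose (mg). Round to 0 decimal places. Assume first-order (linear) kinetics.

LD = Css × Vd = 18.8 × 314 = 5903 mg

5903 mg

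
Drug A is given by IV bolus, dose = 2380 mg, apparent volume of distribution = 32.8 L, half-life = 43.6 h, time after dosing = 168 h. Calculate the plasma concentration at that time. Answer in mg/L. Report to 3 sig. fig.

C₀ = Dose / Vd = 2380 / 32.8 = 72.56 mg/L
k = ln2 / t½ = 0.693147 / 43.6 = 0.01590 h⁻¹
C = C₀ · e^(−k·t) = 72.56 × e^(−0.01590 × 168)
  = 72.56 × 0.06917 = 5.019 mg/L

5.02 mg/L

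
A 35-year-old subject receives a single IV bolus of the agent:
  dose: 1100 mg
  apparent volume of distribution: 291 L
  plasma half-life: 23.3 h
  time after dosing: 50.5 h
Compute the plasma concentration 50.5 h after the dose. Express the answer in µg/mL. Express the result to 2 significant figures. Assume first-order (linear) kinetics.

C₀ = Dose / Vd = 1100 / 291 = 3.780 mg/L
k = ln2 / t½ = 0.693147 / 23.3 = 0.02975 h⁻¹
C = C₀ · e^(−k·t) = 3.780 × e^(−0.02975 × 50.5)
  = 3.780 × 0.2226 = 0.8414 mg/L
(0.8414 mg/L = 0.8414 µg/mL)

0.84 µg/mL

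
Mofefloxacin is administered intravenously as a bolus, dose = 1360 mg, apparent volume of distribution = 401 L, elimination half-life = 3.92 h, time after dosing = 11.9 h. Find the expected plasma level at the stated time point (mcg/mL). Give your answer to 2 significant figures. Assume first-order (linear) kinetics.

0.41 mcg/mL

C₀ = Dose / Vd = 1360 / 401 = 3.392 mg/L
k = ln2 / t½ = 0.693147 / 3.92 = 0.1768 h⁻¹
C = C₀ · e^(−k·t) = 3.392 × e^(−0.1768 × 11.9)
  = 3.392 × 0.1220 = 0.4138 mg/L
(0.4138 mg/L = 0.4138 mcg/mL)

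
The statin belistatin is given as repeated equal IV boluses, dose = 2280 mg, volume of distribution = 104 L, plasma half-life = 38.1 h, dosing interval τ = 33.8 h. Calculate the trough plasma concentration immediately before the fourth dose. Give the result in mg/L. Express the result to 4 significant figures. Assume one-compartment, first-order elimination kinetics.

21.73 mg/L

C₀ per dose = Dose / Vd = 2280 / 104 = 21.92 mg/L
k = ln2 / t½ = 0.693147 / 38.1 = 0.01819 h⁻¹
Fraction remaining after one interval: r = e^(−kτ) = e^(−0.01819 × 33.8) = 0.5407
Before dose 4, 3 doses have been given (aged 1τ, 2τ, 3τ).
C_trough = C₀ × (r + r² + … + r^3) = C₀ × r(1−r^3)/(1−r)
        = 21.92 × 0.5407 × (1 − 0.1581) / (1 − 0.5407) = 21.73 mg/L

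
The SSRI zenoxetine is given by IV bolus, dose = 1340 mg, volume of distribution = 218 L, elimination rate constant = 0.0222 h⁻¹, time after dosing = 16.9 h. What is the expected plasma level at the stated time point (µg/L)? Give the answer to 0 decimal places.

4224 µg/L

C₀ = Dose / Vd = 1340 / 218 = 6.147 mg/L
C = C₀ · e^(−k·t) = 6.147 × e^(−0.02220 × 16.9)
  = 6.147 × 0.6872 = 4.224 mg/L
Convert: 4.224 mg/L × 1000 = 4224 µg/L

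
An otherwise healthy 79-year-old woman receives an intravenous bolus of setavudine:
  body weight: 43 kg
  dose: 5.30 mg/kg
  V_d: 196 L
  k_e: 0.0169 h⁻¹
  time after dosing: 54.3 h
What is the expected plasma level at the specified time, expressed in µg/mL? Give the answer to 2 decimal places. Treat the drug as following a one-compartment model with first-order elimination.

0.46 µg/mL

Total dose = 5.30 × 43 = 227.9 mg
C₀ = Dose / Vd = 227.9 / 196 = 1.163 mg/L
C = C₀ · e^(−k·t) = 1.163 × e^(−0.01690 × 54.3)
  = 1.163 × 0.3994 = 0.4645 mg/L
(0.4645 mg/L = 0.4645 µg/mL)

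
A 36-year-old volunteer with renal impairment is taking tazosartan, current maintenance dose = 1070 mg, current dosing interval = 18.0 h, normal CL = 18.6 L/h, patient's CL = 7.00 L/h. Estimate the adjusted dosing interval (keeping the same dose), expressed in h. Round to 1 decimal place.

47.8 h

To keep the same average steady-state level, dosing rate must scale with clearance.
CL ratio = 7.00 / 18.6 = 0.3763
New interval (same dose) = 18.0 / 0.3763 = 47.83 h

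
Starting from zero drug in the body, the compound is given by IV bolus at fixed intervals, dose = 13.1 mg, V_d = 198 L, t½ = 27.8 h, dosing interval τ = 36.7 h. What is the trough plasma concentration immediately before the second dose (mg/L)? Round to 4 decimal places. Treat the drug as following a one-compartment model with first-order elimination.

C₀ per dose = Dose / Vd = 13.1 / 198 = 0.06616 mg/L
k = ln2 / t½ = 0.693147 / 27.8 = 0.02493 h⁻¹
Fraction remaining after one interval: r = e^(−kτ) = e^(−0.02493 × 36.7) = 0.4005
Before dose 2, 1 dose has been given (aged 1τ).
C_trough = C₀ × r = 0.06616 × 0.4005 = 0.02650 mg/L

0.0265 mg/L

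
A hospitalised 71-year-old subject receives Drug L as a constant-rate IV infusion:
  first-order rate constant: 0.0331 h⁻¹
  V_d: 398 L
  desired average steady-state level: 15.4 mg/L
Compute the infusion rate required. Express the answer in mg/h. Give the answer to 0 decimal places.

CL = k × Vd = 0.03310 × 398 = 13.17 L/h
At steady state, infusion rate R₀ = Css × CL = 15.4 × 13.17 = 202.8 mg/h

203 mg/h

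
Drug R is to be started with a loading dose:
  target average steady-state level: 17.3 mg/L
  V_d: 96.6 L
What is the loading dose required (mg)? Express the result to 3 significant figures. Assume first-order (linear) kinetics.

1670 mg

LD = Css × Vd = 17.3 × 96.6 = 1671 mg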